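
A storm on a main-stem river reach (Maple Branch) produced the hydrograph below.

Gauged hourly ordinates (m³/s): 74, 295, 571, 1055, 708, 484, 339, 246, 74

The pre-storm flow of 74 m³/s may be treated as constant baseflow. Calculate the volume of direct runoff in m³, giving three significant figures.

V ≈ 1.14 × 10^7 m³

Direct-runoff ordinates (Q − Q_b): 0.0, 221.0, 497.0, 981.0, 634.0, 410.0, 265.0, 172.0, 0.0 m³/s.
ΣQ_DR = 3180 m³/s.
With Δt = 1 h = 3600 s, V = ΣQ_DR · Δt = 3180 × 3600 = 1.14 × 10^7 m³.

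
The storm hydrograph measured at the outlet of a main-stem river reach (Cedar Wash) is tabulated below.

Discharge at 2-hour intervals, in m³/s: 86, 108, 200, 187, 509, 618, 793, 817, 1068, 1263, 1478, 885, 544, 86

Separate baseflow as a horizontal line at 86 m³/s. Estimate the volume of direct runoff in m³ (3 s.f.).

V ≈ 5.36 × 10^7 m³

Direct-runoff ordinates (Q − Q_b): 0.0, 22.0, 114.0, 101.0, 423.0, 532.0, 707.0, 731.0, 982.0, 1177.0, 1392.0, 799.0, 458.0, 0.0 m³/s.
ΣQ_DR = 7438 m³/s.
With Δt = 2 h = 7200 s, V = ΣQ_DR · Δt = 7438 × 7200 = 5.36 × 10^7 m³.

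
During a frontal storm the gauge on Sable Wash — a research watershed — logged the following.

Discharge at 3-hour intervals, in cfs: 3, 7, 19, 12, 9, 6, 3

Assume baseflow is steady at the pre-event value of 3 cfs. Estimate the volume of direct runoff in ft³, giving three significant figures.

Direct-runoff ordinates (Q − Q_b): 0.0, 4.0, 16.0, 9.0, 6.0, 3.0, 0.0 cfs.
ΣQ_DR = 38.00 cfs.
With Δt = 3 h = 10800 s, V = ΣQ_DR · Δt = 38.00 × 10800 = 4.10 × 10^5 ft³.

V ≈ 4.10 × 10^5 ft³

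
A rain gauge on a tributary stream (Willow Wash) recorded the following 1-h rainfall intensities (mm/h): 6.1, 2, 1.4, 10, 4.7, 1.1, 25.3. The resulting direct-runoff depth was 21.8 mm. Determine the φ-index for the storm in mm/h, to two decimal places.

Only the 2 blocks with intensity above φ contribute runoff: 10, 25.3 mm/h.
Σ(I−φ)·Δt = d  ⇒  (10+25.3 − 2φ)·1 = 21.8
φ = (35.30 − 21.8/1) / 2 = 6.75 mm/h.

φ ≈ 6.75 mm/h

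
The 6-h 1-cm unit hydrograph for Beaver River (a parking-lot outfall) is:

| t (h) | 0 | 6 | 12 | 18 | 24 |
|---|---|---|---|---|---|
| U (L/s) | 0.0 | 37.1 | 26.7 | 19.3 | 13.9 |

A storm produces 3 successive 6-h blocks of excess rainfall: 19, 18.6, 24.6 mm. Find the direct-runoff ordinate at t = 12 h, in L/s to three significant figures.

Q ≈ 120 L/s

By discrete convolution, Q_j = Σ (P_i / 10 mm) · U_{j−i}.
At t = 12 h (j=2): Q = (19/10)·26.7 + (18.6/10)·37.1 + (24.6/10)·0.0 = 120 L/s.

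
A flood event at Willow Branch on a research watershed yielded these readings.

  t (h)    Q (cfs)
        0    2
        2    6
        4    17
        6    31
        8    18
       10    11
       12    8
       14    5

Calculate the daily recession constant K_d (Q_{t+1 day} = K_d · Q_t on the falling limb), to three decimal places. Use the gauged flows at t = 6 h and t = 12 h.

K_d ≈ 0.004

Between t = 6 h and t = 12 h the flow falls from 31 to 8 cfs over 3×2 h = 6 h.
Per-interval ratio K = (8/31)^(1/3) = 0.6367; K_d = K^(24/2) = 0.004.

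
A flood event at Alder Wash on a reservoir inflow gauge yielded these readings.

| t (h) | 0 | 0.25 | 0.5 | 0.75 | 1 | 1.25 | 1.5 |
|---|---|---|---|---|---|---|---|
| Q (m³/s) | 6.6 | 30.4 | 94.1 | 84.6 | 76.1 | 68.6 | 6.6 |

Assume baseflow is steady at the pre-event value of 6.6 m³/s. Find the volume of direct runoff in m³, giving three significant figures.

Direct-runoff ordinates (Q − Q_b): 0.0, 23.8, 87.5, 78.0, 69.5, 62.0, 0.0 m³/s.
ΣQ_DR = 320.8 m³/s.
With Δt = 0.25 h = 900 s, V = ΣQ_DR · Δt = 320.8 × 900 = 2.89 × 10^5 m³.

V ≈ 2.89 × 10^5 m³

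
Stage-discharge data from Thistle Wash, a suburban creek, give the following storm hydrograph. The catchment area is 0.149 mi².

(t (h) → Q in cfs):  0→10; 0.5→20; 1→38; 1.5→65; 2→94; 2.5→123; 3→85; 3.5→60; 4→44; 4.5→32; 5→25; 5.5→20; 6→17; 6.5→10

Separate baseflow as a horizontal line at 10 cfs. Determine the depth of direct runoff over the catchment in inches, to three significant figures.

d ≈ 2.62 in

Direct runoff: 0.0, 10.0, 28.0, 55.0, 84.0, 113.0, 75.0, 50.0, 34.0, 22.0, 15.0, 10.0, 7.0, 0.0 cfs; ΣQ_DR = 503.0 cfs.
V = ΣQ_DR · Δt = 503.0 × 1800 s = 9.054 × 10^5 ft³.
Over A = 0.149 mi², depth = V / A = 2.62 in.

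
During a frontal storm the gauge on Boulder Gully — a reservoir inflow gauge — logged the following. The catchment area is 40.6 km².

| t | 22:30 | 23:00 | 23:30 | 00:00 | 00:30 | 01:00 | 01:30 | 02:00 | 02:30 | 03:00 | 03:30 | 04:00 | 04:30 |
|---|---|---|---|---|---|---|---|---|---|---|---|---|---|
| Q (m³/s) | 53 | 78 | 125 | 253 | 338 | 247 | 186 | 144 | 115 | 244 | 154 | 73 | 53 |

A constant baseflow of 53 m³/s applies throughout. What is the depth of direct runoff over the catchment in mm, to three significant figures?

d ≈ 60.9 mm

Direct runoff: 0.0, 25.0, 72.0, 200.0, 285.0, 194.0, 133.0, 91.0, 62.0, 191.0, 101.0, 20.0, 0.0 m³/s; ΣQ_DR = 1374 m³/s.
V = ΣQ_DR · Δt = 1374 × 1800 s = 2.473 × 10^6 m³.
Over A = 40.6 km², depth = V / A = 60.9 mm.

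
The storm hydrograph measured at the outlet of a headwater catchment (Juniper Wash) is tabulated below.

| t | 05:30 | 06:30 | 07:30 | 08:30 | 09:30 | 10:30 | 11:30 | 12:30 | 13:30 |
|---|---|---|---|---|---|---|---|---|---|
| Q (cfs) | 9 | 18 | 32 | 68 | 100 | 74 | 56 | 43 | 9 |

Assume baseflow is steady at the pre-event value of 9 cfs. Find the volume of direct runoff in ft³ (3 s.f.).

V ≈ 1.18 × 10^6 ft³

Direct-runoff ordinates (Q − Q_b): 0.0, 9.0, 23.0, 59.0, 91.0, 65.0, 47.0, 34.0, 0.0 cfs.
ΣQ_DR = 328.0 cfs.
With Δt = 1 h = 3600 s, V = ΣQ_DR · Δt = 328.0 × 3600 = 1.18 × 10^6 ft³.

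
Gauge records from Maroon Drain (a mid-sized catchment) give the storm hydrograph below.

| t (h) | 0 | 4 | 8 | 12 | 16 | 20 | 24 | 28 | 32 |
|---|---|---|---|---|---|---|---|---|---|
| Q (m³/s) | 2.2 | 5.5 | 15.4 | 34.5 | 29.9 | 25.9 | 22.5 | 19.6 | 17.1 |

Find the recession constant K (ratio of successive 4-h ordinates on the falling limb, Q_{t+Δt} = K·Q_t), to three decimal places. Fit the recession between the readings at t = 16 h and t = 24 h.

K ≈ 0.867

Using the recession-limb readings at t = 16 h and t = 24 h: Q falls from 29.9 to 22.5 m³/s over 2 intervals.
K = (Q₂/Q₁)^(1/2) = (22.5/29.9)^(1/2) = 0.867.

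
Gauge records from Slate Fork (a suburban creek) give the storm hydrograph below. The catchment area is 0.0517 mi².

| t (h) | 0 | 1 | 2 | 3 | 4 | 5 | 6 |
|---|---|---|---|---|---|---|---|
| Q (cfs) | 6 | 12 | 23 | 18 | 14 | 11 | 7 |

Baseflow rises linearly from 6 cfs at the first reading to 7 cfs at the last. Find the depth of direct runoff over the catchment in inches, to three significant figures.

d ≈ 1.36 in

Direct runoff: 0.00, 5.83, 16.67, 11.50, 7.33, 4.17, 0.00 cfs; ΣQ_DR = 45.50 cfs.
V = ΣQ_DR · Δt = 45.50 × 3600 s = 1.638 × 10^5 ft³.
Over A = 0.0517 mi², depth = V / A = 1.36 in.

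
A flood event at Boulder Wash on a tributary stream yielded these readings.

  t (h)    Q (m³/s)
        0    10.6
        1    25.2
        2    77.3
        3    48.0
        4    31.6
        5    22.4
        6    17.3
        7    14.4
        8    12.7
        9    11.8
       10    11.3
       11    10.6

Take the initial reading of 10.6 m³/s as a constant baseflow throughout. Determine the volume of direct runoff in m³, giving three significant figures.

V ≈ 5.98 × 10^5 m³

Direct-runoff ordinates (Q − Q_b): 0.0, 14.6, 66.7, 37.4, 21.0, 11.8, 6.7, 3.8, 2.1, 1.2, 0.7, 0.0 m³/s.
ΣQ_DR = 166.0 m³/s.
With Δt = 1 h = 3600 s, V = ΣQ_DR · Δt = 166.0 × 3600 = 5.98 × 10^5 m³.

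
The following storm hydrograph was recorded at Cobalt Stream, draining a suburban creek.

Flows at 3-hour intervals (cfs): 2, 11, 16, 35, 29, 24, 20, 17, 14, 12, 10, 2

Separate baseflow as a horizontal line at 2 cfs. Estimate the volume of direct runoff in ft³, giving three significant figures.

Direct-runoff ordinates (Q − Q_b): 0.0, 9.0, 14.0, 33.0, 27.0, 22.0, 18.0, 15.0, 12.0, 10.0, 8.0, 0.0 cfs.
ΣQ_DR = 168.0 cfs.
With Δt = 3 h = 10800 s, V = ΣQ_DR · Δt = 168.0 × 10800 = 1.81 × 10^6 ft³.

V ≈ 1.81 × 10^6 ft³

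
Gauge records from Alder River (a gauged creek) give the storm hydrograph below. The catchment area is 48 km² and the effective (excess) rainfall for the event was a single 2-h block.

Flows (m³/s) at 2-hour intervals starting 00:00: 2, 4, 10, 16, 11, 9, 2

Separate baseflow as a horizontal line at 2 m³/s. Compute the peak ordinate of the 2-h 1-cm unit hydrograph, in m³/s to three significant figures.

U_p ≈ 23.3 m³/s

Direct runoff: 0.0, 2.0, 8.0, 14.0, 9.0, 7.0, 0.0 m³/s; ΣQ_DR = 40.00 m³/s, peak = 14.0 m³/s.
Runoff depth d = ΣQ_DR·Δt / A = 40.00 × 7200 / (48 km²) = 6.000 mm.
The 1-cm UH is the DRH scaled by (10 mm)/d, so U_p = 14.0 × 10/6.000 = 23.3 m³/s.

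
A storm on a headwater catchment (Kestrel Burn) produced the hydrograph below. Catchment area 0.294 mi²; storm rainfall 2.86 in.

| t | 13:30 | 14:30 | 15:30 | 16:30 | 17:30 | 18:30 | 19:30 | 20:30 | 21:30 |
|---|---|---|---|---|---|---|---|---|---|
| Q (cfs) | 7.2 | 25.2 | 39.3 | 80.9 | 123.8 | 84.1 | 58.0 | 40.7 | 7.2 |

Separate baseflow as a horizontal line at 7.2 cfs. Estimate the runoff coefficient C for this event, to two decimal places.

C ≈ 0.74

ΣQ_DR = 401.6 cfs; V = ΣQ_DR·Δt = 1.446 × 10^6 ft³.
Runoff depth d = V / A = 2.117 in.
C = d / P = 2.117 / 2.86 = 0.74.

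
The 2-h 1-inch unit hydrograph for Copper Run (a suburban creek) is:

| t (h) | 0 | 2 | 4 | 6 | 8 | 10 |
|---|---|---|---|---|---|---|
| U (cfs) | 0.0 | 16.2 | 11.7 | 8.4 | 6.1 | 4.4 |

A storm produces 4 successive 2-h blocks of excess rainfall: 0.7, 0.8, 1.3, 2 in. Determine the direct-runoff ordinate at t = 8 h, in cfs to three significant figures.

By discrete convolution, Q_j = Σ (P_i / 1 in) · U_{j−i}.
At t = 8 h (j=4): Q = (0.7/1)·6.1 + (0.8/1)·8.4 + (1.3/1)·11.7 + (2/1)·16.2 = 58.6 cfs.

Q ≈ 58.6 cfs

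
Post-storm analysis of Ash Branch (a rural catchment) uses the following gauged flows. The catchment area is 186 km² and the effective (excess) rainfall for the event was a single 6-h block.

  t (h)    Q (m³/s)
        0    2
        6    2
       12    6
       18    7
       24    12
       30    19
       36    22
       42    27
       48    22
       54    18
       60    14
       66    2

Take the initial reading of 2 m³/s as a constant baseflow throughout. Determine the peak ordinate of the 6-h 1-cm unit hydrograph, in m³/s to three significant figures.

U_p ≈ 16.7 m³/s

Direct runoff: 0.0, 0.0, 4.0, 5.0, 10.0, 17.0, 20.0, 25.0, 20.0, 16.0, 12.0, 0.0 m³/s; ΣQ_DR = 129.0 m³/s, peak = 25.0 m³/s.
Runoff depth d = ΣQ_DR·Δt / A = 129.0 × 21600 / (186 km²) = 14.98 mm.
The 1-cm UH is the DRH scaled by (10 mm)/d, so U_p = 25.0 × 10/14.98 = 16.7 m³/s.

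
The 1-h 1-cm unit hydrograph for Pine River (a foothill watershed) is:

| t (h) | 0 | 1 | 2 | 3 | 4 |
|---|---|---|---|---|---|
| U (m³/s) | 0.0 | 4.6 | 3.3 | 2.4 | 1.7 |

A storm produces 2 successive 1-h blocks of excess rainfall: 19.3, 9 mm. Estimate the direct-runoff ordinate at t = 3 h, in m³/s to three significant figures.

Q ≈ 7.60 m³/s

By discrete convolution, Q_j = Σ (P_i / 10 mm) · U_{j−i}.
At t = 3 h (j=3): Q = (19.3/10)·2.4 + (9/10)·3.3 = 7.60 m³/s.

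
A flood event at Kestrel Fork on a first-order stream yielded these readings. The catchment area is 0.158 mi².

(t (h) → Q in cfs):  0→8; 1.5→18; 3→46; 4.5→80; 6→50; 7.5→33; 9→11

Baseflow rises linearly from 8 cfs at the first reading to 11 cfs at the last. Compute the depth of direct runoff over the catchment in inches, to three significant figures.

Direct runoff: 0.00, 9.50, 37.00, 70.50, 40.00, 22.50, 0.00 cfs; ΣQ_DR = 179.5 cfs.
V = ΣQ_DR · Δt = 179.5 × 5400 s = 9.693 × 10^5 ft³.
Over A = 0.158 mi², depth = V / A = 2.64 in.

d ≈ 2.64 in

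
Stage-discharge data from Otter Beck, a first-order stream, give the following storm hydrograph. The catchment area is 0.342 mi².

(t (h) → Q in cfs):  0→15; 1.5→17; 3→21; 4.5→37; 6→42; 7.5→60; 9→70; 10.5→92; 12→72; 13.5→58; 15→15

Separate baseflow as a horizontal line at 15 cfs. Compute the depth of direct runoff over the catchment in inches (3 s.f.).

Direct runoff: 0.0, 2.0, 6.0, 22.0, 27.0, 45.0, 55.0, 77.0, 57.0, 43.0, 0.0 cfs; ΣQ_DR = 334.0 cfs.
V = ΣQ_DR · Δt = 334.0 × 5400 s = 1.804 × 10^6 ft³.
Over A = 0.342 mi², depth = V / A = 2.27 in.

d ≈ 2.27 in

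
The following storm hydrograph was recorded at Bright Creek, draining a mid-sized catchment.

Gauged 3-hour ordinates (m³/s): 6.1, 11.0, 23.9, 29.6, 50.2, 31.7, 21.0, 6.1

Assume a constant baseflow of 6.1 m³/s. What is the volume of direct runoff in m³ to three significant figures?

V ≈ 1.41 × 10^6 m³

Direct-runoff ordinates (Q − Q_b): 0.0, 4.9, 17.8, 23.5, 44.1, 25.6, 14.9, 0.0 m³/s.
ΣQ_DR = 130.8 m³/s.
With Δt = 3 h = 10800 s, V = ΣQ_DR · Δt = 130.8 × 10800 = 1.41 × 10^6 m³.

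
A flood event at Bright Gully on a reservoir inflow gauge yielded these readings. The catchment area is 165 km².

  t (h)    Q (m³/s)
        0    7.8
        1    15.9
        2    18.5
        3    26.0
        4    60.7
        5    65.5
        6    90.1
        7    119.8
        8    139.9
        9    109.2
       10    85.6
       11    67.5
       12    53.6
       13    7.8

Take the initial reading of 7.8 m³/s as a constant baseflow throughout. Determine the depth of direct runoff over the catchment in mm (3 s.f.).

d ≈ 16.6 mm

Direct runoff: 0.0, 8.1, 10.7, 18.2, 52.9, 57.7, 82.3, 112.0, 132.1, 101.4, 77.8, 59.7, 45.8, 0.0 m³/s; ΣQ_DR = 758.7 m³/s.
V = ΣQ_DR · Δt = 758.7 × 3600 s = 2.731 × 10^6 m³.
Over A = 165 km², depth = V / A = 16.6 mm.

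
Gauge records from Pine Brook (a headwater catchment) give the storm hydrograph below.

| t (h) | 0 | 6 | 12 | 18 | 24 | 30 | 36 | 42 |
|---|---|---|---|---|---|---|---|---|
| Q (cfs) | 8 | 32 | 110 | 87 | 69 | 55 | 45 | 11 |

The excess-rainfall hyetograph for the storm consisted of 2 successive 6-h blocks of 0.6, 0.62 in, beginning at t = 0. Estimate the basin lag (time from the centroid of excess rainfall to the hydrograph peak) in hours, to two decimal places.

t_L ≈ 5.95 h

Centroid of excess rainfall: t_c = Σ P_i·t̄_i / ΣP_i = 6.0492 h (block centres at 3, 9 h).
Hydrograph peak occurs at t = 12 h, so basin lag t_L = 12 − 6.0492 = 5.95 h.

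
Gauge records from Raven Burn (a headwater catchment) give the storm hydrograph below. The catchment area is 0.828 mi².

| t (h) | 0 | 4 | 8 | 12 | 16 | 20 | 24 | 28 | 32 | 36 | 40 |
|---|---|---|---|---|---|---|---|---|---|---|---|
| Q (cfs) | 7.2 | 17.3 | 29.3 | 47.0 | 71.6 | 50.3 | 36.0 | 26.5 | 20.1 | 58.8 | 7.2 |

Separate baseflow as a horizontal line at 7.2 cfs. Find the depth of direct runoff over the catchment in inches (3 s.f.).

d ≈ 2.19 in

Direct runoff: 0.0, 10.1, 22.1, 39.8, 64.4, 43.1, 28.8, 19.3, 12.9, 51.6, 0.0 cfs; ΣQ_DR = 292.1 cfs.
V = ΣQ_DR · Δt = 292.1 × 14400 s = 4.206 × 10^6 ft³.
Over A = 0.828 mi², depth = V / A = 2.19 in.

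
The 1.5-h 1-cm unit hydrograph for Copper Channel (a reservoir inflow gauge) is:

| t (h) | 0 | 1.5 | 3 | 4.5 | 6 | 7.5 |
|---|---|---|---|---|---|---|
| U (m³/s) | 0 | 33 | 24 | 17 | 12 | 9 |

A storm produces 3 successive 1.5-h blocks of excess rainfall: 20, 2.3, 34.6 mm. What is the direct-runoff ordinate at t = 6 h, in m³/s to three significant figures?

Q ≈ 111 m³/s

By discrete convolution, Q_j = Σ (P_i / 10 mm) · U_{j−i}.
At t = 6 h (j=4): Q = (20/10)·12 + (2.3/10)·17 + (34.6/10)·24 = 111 m³/s.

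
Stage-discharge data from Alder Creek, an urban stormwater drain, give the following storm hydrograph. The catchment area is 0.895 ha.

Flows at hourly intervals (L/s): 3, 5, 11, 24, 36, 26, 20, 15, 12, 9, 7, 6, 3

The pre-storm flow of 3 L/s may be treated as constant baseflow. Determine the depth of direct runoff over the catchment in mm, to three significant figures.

d ≈ 55.5 mm

Direct runoff: 0.0, 2.0, 8.0, 21.0, 33.0, 23.0, 17.0, 12.0, 9.0, 6.0, 4.0, 3.0, 0.0 L/s; ΣQ_DR = 138.0 L/s.
V = ΣQ_DR · Δt = 138.0 × 3600 s = 4.968 × 10^5 L.
Over A = 0.895 ha, depth = V / A = 55.5 mm.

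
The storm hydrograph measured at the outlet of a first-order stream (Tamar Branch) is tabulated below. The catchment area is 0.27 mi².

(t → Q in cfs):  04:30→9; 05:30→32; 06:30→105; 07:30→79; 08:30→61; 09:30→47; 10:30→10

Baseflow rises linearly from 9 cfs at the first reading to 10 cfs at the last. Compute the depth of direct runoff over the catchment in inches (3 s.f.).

Direct runoff: 0.00, 22.83, 95.67, 69.50, 51.33, 37.17, 0.00 cfs; ΣQ_DR = 276.5 cfs.
V = ΣQ_DR · Δt = 276.5 × 3600 s = 9.954 × 10^5 ft³.
Over A = 0.27 mi², depth = V / A = 1.59 in.

d ≈ 1.59 in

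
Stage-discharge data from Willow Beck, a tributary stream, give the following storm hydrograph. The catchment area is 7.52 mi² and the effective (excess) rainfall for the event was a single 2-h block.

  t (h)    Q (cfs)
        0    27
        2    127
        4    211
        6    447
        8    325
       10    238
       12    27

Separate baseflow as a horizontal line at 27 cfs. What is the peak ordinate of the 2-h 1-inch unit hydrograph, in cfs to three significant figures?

U_p ≈ 840 cfs

Direct runoff: 0.0, 100.0, 184.0, 420.0, 298.0, 211.0, 0.0 cfs; ΣQ_DR = 1213 cfs, peak = 420.0 cfs.
Runoff depth d = ΣQ_DR·Δt / A = 1213 × 7200 / (7.52 mi²) = 0.4999 in.
The 1-inch UH is the DRH scaled by (1 in)/d, so U_p = 420.0 × 1/0.4999 = 840 cfs.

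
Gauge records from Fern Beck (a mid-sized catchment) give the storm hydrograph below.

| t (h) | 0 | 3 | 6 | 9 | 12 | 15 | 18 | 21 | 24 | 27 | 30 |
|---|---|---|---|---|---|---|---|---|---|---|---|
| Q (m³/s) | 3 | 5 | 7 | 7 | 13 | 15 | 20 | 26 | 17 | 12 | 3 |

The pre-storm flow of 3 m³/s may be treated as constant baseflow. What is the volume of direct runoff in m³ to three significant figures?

V ≈ 1.03 × 10^6 m³

Direct-runoff ordinates (Q − Q_b): 0.0, 2.0, 4.0, 4.0, 10.0, 12.0, 17.0, 23.0, 14.0, 9.0, 0.0 m³/s.
ΣQ_DR = 95.00 m³/s.
With Δt = 3 h = 10800 s, V = ΣQ_DR · Δt = 95.00 × 10800 = 1.03 × 10^6 m³.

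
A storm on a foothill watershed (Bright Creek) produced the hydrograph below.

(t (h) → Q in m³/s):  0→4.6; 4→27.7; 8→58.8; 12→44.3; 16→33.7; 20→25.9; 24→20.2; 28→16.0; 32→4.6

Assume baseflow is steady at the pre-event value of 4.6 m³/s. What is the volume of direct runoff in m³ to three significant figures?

V ≈ 2.80 × 10^6 m³

Direct-runoff ordinates (Q − Q_b): 0.0, 23.1, 54.2, 39.7, 29.1, 21.3, 15.6, 11.4, 0.0 m³/s.
ΣQ_DR = 194.4 m³/s.
With Δt = 4 h = 14400 s, V = ΣQ_DR · Δt = 194.4 × 14400 = 2.80 × 10^6 m³.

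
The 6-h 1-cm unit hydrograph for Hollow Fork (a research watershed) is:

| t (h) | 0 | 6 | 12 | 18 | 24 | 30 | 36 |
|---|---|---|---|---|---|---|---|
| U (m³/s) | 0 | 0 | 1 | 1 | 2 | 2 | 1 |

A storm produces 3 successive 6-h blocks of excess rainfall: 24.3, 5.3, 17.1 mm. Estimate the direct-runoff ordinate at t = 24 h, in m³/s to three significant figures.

By discrete convolution, Q_j = Σ (P_i / 10 mm) · U_{j−i}.
At t = 24 h (j=4): Q = (24.3/10)·2 + (5.3/10)·1 + (17.1/10)·1 = 7.10 m³/s.

Q ≈ 7.10 m³/s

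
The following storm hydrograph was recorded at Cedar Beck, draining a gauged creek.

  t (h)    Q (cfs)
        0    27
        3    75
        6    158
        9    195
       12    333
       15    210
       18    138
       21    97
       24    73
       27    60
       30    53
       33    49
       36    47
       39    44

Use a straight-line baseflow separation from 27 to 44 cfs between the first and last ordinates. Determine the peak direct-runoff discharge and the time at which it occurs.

Subtracting baseflow gives direct-runoff ordinates: 0.00, 46.69, 128.38, 164.08, 300.77, 176.46, 103.15, 60.85, 35.54, 21.23, 12.92, 7.62, 4.31, 0.00 cfs.
The maximum is 300.77 cfs, occurring at the reading for t = 12 h.

Q_p = 300.77 cfs at t = 12 h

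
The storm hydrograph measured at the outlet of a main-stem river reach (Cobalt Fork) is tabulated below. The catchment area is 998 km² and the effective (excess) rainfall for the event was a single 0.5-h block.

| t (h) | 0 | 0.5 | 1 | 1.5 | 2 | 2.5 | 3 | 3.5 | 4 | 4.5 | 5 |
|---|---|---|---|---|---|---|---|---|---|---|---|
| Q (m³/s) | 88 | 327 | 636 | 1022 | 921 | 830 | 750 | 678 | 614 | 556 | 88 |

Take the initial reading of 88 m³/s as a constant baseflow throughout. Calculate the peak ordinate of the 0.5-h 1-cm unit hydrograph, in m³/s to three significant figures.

U_p ≈ 934 m³/s

Direct runoff: 0.0, 239.0, 548.0, 934.0, 833.0, 742.0, 662.0, 590.0, 526.0, 468.0, 0.0 m³/s; ΣQ_DR = 5542 m³/s, peak = 934.0 m³/s.
Runoff depth d = ΣQ_DR·Δt / A = 5542 × 1800 / (998 km²) = 9.996 mm.
The 1-cm UH is the DRH scaled by (10 mm)/d, so U_p = 934.0 × 10/9.996 = 934 m³/s.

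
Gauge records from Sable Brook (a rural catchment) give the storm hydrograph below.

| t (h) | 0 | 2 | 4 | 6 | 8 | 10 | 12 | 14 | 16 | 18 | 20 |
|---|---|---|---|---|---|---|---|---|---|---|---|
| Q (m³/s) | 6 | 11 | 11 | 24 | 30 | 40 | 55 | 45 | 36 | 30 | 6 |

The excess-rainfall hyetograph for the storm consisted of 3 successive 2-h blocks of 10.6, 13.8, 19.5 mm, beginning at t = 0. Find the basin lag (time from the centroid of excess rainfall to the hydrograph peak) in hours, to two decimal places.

t_L ≈ 8.59 h

Centroid of excess rainfall: t_c = Σ P_i·t̄_i / ΣP_i = 3.4055 h (block centres at 1, 3, 5 h).
Hydrograph peak occurs at t = 12 h, so basin lag t_L = 12 − 3.4055 = 8.59 h.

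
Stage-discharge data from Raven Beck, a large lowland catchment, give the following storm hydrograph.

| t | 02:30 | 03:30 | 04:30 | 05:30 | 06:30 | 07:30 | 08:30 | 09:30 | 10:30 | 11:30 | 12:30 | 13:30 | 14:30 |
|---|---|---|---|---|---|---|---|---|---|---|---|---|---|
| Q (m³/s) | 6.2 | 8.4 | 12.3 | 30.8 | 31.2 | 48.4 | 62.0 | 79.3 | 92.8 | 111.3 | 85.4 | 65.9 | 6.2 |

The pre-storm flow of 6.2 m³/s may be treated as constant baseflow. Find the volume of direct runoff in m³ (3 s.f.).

Direct-runoff ordinates (Q − Q_b): 0.0, 2.2, 6.1, 24.6, 25.0, 42.2, 55.8, 73.1, 86.6, 105.1, 79.2, 59.7, 0.0 m³/s.
ΣQ_DR = 559.6 m³/s.
With Δt = 1 h = 3600 s, V = ΣQ_DR · Δt = 559.6 × 3600 = 2.01 × 10^6 m³.

V ≈ 2.01 × 10^6 m³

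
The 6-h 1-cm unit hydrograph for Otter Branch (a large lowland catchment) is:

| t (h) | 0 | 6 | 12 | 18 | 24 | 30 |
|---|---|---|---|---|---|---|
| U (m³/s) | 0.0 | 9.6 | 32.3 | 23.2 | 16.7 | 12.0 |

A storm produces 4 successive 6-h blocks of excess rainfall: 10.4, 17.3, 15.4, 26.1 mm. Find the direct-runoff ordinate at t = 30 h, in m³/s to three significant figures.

By discrete convolution, Q_j = Σ (P_i / 10 mm) · U_{j−i}.
At t = 30 h (j=5): Q = (10.4/10)·12.0 + (17.3/10)·16.7 + (15.4/10)·23.2 + (26.1/10)·32.3 = 161 m³/s.

Q ≈ 161 m³/s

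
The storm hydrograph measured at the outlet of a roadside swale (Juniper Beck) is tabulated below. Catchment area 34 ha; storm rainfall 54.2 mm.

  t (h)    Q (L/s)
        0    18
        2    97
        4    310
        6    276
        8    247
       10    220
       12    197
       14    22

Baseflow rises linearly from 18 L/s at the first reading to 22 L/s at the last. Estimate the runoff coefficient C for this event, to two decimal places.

C ≈ 0.48

ΣQ_DR = 1227 L/s; V = ΣQ_DR·Δt = 8.834 × 10^6 L.
Runoff depth d = V / A = 25.98 mm.
C = d / P = 25.98 / 54.2 = 0.48.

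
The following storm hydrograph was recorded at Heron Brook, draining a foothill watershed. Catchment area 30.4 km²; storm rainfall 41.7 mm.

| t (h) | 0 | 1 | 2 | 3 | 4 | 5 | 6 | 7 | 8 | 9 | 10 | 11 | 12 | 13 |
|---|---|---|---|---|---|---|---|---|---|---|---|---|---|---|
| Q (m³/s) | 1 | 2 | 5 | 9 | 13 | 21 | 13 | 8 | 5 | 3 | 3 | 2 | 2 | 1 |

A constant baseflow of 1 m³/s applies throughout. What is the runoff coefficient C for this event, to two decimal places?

ΣQ_DR = 74.00 m³/s; V = ΣQ_DR·Δt = 2.664 × 10^5 m³.
Runoff depth d = V / A = 8.763 mm.
C = d / P = 8.763 / 41.7 = 0.21.

C ≈ 0.21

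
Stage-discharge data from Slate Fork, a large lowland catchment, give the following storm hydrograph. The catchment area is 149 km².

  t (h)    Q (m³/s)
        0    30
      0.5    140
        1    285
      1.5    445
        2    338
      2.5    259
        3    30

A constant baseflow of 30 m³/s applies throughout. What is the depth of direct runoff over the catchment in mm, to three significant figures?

d ≈ 15.9 mm

Direct runoff: 0.0, 110.0, 255.0, 415.0, 308.0, 229.0, 0.0 m³/s; ΣQ_DR = 1317 m³/s.
V = ΣQ_DR · Δt = 1317 × 1800 s = 2.371 × 10^6 m³.
Over A = 149 km², depth = V / A = 15.9 mm.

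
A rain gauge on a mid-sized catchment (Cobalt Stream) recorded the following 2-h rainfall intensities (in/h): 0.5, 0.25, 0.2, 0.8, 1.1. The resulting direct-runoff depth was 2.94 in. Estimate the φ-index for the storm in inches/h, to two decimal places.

Only the 3 blocks with intensity above φ contribute runoff: 0.5, 0.8, 1.1 in/h.
Σ(I−φ)·Δt = d  ⇒  (0.5+0.8+1.1 − 3φ)·2 = 2.94
φ = (2.400 − 2.94/2) / 3 = 0.31 in/h.

φ ≈ 0.31 in/h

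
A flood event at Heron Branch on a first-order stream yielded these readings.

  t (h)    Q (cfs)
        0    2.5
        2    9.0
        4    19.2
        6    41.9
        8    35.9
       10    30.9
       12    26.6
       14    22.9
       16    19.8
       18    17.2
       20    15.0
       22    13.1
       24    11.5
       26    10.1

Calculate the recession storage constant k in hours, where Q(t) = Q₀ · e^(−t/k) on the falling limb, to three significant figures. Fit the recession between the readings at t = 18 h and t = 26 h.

k ≈ 15.0 h

On the falling limb, Q drops from 17.2 to 10.1 cfs between t = 18 h and t = 26 h (Δt = 8 h).
k = −Δt / ln(Q₂/Q₁) = −8 / ln(10.1/17.2) = 15.0 h.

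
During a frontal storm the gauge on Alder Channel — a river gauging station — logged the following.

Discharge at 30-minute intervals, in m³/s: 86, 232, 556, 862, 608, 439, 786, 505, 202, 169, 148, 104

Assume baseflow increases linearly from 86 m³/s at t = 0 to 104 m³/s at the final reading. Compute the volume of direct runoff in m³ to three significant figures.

V ≈ 6.40 × 10^6 m³

Direct-runoff ordinates (Q − Q_b): 0.00, 144.36, 466.73, 771.09, 515.45, 344.82, 690.18, 407.55, 102.91, 68.27, 45.64, 0.00 m³/s.
ΣQ_DR = 3557 m³/s.
With Δt = 0.5 h = 1800 s, V = ΣQ_DR · Δt = 3557 × 1800 = 6.40 × 10^6 m³.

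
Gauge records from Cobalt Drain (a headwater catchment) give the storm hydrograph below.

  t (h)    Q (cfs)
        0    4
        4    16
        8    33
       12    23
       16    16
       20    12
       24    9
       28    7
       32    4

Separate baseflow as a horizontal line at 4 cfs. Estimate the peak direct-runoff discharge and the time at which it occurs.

Q_p = 29.0 cfs at t = 8 h

Subtracting baseflow gives direct-runoff ordinates: 0.0, 12.0, 29.0, 19.0, 12.0, 8.0, 5.0, 3.0, 0.0 cfs.
The maximum is 29.0 cfs, occurring at the reading for t = 8 h.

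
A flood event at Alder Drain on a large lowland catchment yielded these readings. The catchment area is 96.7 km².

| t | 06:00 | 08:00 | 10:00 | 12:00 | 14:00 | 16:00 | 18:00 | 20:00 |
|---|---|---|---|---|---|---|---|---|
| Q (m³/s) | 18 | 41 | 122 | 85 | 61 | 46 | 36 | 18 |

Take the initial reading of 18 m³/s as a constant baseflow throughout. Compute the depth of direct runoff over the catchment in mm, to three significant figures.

d ≈ 21.1 mm

Direct runoff: 0.0, 23.0, 104.0, 67.0, 43.0, 28.0, 18.0, 0.0 m³/s; ΣQ_DR = 283.0 m³/s.
V = ΣQ_DR · Δt = 283.0 × 7200 s = 2.038 × 10^6 m³.
Over A = 96.7 km², depth = V / A = 21.1 mm.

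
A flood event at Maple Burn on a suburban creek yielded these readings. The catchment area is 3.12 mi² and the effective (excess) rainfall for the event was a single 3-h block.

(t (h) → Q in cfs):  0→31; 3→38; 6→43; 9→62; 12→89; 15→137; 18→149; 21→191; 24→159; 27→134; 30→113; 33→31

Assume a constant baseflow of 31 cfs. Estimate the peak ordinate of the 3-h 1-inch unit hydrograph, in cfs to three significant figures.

U_p ≈ 133 cfs

Direct runoff: 0.0, 7.0, 12.0, 31.0, 58.0, 106.0, 118.0, 160.0, 128.0, 103.0, 82.0, 0.0 cfs; ΣQ_DR = 805.0 cfs, peak = 160.0 cfs.
Runoff depth d = ΣQ_DR·Δt / A = 805.0 × 10800 / (3.12 mi²) = 1.199 in.
The 1-inch UH is the DRH scaled by (1 in)/d, so U_p = 160.0 × 1/1.199 = 133 cfs.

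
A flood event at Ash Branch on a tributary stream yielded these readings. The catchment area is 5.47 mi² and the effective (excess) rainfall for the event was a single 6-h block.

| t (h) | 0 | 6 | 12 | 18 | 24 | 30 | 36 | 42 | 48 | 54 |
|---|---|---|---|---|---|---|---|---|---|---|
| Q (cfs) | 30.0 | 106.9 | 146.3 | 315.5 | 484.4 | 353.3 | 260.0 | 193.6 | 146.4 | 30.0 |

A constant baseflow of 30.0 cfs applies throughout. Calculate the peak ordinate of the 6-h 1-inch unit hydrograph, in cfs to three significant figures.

Direct runoff: 0.0, 76.9, 116.3, 285.5, 454.4, 323.3, 230.0, 163.6, 116.4, 0.0 cfs; ΣQ_DR = 1766 cfs, peak = 454.4 cfs.
Runoff depth d = ΣQ_DR·Δt / A = 1766 × 21600 / (5.47 mi²) = 3.002 in.
The 1-inch UH is the DRH scaled by (1 in)/d, so U_p = 454.4 × 1/3.002 = 151 cfs.

U_p ≈ 151 cfs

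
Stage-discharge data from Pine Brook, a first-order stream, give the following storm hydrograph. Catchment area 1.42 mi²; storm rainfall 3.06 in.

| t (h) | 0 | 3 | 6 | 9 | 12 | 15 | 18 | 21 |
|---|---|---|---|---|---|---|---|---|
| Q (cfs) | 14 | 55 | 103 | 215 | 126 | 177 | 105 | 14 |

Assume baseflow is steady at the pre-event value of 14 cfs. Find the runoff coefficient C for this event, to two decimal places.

ΣQ_DR = 697.0 cfs; V = ΣQ_DR·Δt = 7.528 × 10^6 ft³.
Runoff depth d = V / A = 2.282 in.
C = d / P = 2.282 / 3.06 = 0.75.

C ≈ 0.75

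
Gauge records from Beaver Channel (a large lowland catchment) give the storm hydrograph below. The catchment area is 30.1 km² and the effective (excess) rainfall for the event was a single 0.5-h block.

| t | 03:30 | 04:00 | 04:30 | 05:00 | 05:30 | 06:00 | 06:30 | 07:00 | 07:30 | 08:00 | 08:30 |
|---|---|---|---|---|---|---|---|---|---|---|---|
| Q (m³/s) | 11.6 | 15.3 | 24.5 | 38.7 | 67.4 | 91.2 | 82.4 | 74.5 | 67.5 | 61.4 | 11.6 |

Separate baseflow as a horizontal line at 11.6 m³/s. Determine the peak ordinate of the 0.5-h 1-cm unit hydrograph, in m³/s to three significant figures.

U_p ≈ 31.8 m³/s

Direct runoff: 0.0, 3.7, 12.9, 27.1, 55.8, 79.6, 70.8, 62.9, 55.9, 49.8, 0.0 m³/s; ΣQ_DR = 418.5 m³/s, peak = 79.6 m³/s.
Runoff depth d = ΣQ_DR·Δt / A = 418.5 × 1800 / (30.1 km²) = 25.03 mm.
The 1-cm UH is the DRH scaled by (10 mm)/d, so U_p = 79.6 × 10/25.03 = 31.8 m³/s.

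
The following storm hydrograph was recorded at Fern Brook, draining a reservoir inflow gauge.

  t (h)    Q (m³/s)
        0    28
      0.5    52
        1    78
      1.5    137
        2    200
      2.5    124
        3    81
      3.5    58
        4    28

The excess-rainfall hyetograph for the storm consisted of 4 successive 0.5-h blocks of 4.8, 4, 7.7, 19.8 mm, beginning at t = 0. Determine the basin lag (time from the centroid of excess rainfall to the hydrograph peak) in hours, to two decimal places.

t_L ≈ 0.66 h

Centroid of excess rainfall: t_c = Σ P_i·t̄_i / ΣP_i = 1.3354 h (block centres at 0.25, 0.75, 1.25, 1.75 h).
Hydrograph peak occurs at t = 2 h, so basin lag t_L = 2 − 1.3354 = 0.66 h.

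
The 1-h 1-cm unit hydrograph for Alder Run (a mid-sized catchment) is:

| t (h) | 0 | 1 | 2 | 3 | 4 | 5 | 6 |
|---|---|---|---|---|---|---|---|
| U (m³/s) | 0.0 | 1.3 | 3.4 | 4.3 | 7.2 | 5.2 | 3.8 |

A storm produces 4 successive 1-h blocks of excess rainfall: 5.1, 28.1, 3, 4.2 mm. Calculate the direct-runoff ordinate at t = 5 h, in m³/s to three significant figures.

Q ≈ 25.6 m³/s

By discrete convolution, Q_j = Σ (P_i / 10 mm) · U_{j−i}.
At t = 5 h (j=5): Q = (5.1/10)·5.2 + (28.1/10)·7.2 + (3/10)·4.3 + (4.2/10)·3.4 = 25.6 m³/s.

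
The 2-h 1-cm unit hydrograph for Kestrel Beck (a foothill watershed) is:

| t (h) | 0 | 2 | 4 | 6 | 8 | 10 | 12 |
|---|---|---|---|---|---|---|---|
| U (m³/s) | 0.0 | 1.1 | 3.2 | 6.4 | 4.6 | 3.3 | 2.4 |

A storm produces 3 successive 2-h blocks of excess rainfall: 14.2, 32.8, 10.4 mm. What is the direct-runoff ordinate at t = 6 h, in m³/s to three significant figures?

Q ≈ 20.7 m³/s

By discrete convolution, Q_j = Σ (P_i / 10 mm) · U_{j−i}.
At t = 6 h (j=3): Q = (14.2/10)·6.4 + (32.8/10)·3.2 + (10.4/10)·1.1 = 20.7 m³/s.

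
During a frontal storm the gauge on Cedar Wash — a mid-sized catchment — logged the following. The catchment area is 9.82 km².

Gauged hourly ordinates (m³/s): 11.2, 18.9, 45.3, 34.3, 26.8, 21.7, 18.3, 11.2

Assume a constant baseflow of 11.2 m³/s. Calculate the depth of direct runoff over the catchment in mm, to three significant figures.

Direct runoff: 0.0, 7.7, 34.1, 23.1, 15.6, 10.5, 7.1, 0.0 m³/s; ΣQ_DR = 98.10 m³/s.
V = ΣQ_DR · Δt = 98.10 × 3600 s = 3.532 × 10^5 m³.
Over A = 9.82 km², depth = V / A = 36.0 mm.

d ≈ 36.0 mm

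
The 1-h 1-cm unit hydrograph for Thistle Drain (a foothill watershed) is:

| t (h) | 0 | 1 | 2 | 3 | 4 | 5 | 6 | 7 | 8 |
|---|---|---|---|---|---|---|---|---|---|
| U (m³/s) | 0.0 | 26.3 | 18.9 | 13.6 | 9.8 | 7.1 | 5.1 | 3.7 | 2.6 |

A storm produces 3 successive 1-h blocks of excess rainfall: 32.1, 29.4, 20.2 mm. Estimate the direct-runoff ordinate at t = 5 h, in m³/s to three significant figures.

Q ≈ 79.1 m³/s

By discrete convolution, Q_j = Σ (P_i / 10 mm) · U_{j−i}.
At t = 5 h (j=5): Q = (32.1/10)·7.1 + (29.4/10)·9.8 + (20.2/10)·13.6 = 79.1 m³/s.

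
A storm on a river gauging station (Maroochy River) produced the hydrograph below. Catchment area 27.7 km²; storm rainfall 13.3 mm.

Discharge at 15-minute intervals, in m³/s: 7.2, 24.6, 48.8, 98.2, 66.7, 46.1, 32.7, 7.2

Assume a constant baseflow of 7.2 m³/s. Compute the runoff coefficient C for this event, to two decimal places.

C ≈ 0.67

ΣQ_DR = 273.9 m³/s; V = ΣQ_DR·Δt = 2.465 × 10^5 m³.
Runoff depth d = V / A = 8.899 mm.
C = d / P = 8.899 / 13.3 = 0.67.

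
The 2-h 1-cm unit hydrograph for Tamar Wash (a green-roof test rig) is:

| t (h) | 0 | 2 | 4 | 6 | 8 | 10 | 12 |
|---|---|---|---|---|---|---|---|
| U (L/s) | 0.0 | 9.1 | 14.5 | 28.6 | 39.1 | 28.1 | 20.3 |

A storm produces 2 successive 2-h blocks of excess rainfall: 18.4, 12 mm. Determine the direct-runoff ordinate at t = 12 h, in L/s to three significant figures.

Q ≈ 71.1 L/s

By discrete convolution, Q_j = Σ (P_i / 10 mm) · U_{j−i}.
At t = 12 h (j=6): Q = (18.4/10)·20.3 + (12/10)·28.1 = 71.1 L/s.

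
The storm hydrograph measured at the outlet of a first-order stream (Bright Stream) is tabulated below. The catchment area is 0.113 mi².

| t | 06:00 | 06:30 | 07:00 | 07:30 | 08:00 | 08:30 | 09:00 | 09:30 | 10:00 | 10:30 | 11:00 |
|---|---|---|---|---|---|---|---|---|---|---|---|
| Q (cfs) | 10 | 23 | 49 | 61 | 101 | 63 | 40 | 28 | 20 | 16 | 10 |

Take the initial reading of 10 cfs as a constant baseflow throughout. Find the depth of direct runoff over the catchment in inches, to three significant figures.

d ≈ 2.13 in

Direct runoff: 0.0, 13.0, 39.0, 51.0, 91.0, 53.0, 30.0, 18.0, 10.0, 6.0, 0.0 cfs; ΣQ_DR = 311.0 cfs.
V = ΣQ_DR · Δt = 311.0 × 1800 s = 5.598 × 10^5 ft³.
Over A = 0.113 mi², depth = V / A = 2.13 in.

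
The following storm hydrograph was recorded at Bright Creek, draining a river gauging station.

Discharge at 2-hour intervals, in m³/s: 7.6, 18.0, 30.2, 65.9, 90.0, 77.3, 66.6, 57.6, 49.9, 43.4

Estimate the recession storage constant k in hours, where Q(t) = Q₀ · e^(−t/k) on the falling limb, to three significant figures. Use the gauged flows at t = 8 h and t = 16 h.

On the falling limb, Q drops from 90.0 to 49.9 m³/s between t = 8 h and t = 16 h (Δt = 8 h).
k = −Δt / ln(Q₂/Q₁) = −8 / ln(49.9/90.0) = 13.6 h.

k ≈ 13.6 h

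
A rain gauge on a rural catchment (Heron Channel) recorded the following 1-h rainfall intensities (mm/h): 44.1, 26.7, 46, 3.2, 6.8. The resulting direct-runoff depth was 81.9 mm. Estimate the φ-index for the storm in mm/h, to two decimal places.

φ ≈ 11.63 mm/h

Only the 3 blocks with intensity above φ contribute runoff: 44.1, 26.7, 46 mm/h.
Σ(I−φ)·Δt = d  ⇒  (44.1+26.7+46 − 3φ)·1 = 81.9
φ = (116.8 − 81.9/1) / 3 = 11.63 mm/h.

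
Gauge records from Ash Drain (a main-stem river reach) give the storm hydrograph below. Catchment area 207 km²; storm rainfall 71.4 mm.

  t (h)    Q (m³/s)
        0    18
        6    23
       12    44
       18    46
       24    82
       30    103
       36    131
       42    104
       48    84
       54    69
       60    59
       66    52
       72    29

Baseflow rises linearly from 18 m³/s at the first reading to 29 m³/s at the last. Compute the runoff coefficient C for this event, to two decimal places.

C ≈ 0.79

ΣQ_DR = 538.5 m³/s; V = ΣQ_DR·Δt = 1.163 × 10^7 m³.
Runoff depth d = V / A = 56.19 mm.
C = d / P = 56.19 / 71.4 = 0.79.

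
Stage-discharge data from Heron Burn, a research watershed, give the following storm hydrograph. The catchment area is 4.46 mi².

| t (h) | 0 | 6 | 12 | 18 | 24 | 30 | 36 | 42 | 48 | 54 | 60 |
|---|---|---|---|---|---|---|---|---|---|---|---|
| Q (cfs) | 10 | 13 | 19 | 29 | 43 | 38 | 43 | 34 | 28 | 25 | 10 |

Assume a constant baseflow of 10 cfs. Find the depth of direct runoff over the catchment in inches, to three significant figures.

d ≈ 0.379 in

Direct runoff: 0.0, 3.0, 9.0, 19.0, 33.0, 28.0, 33.0, 24.0, 18.0, 15.0, 0.0 cfs; ΣQ_DR = 182.0 cfs.
V = ΣQ_DR · Δt = 182.0 × 21600 s = 3.931 × 10^6 ft³.
Over A = 4.46 mi², depth = V / A = 0.379 in.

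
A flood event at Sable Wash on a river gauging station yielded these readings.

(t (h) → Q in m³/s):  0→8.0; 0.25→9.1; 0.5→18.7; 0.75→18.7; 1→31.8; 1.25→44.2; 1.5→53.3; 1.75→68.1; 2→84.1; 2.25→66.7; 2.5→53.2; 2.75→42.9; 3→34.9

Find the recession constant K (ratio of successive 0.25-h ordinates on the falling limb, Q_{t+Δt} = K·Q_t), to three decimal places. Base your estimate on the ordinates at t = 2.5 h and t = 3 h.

K ≈ 0.810

Using the recession-limb readings at t = 2.5 h and t = 3 h: Q falls from 53.2 to 34.9 m³/s over 2 intervals.
K = (Q₂/Q₁)^(1/2) = (34.9/53.2)^(1/2) = 0.810.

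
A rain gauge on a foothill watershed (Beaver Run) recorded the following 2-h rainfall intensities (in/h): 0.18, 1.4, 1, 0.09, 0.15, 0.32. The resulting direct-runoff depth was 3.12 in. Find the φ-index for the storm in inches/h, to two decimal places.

Only the 2 blocks with intensity above φ contribute runoff: 1.4, 1 in/h.
Σ(I−φ)·Δt = d  ⇒  (1.4+1 − 2φ)·2 = 3.12
φ = (2.400 − 3.12/2) / 2 = 0.42 in/h.

φ ≈ 0.42 in/h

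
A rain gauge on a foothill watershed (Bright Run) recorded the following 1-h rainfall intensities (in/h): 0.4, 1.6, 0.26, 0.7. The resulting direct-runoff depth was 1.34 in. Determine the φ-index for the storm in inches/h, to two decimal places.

φ ≈ 0.48 in/h

Only the 2 blocks with intensity above φ contribute runoff: 1.6, 0.7 in/h.
Σ(I−φ)·Δt = d  ⇒  (1.6+0.7 − 2φ)·1 = 1.34
φ = (2.300 − 1.34/1) / 2 = 0.48 in/h.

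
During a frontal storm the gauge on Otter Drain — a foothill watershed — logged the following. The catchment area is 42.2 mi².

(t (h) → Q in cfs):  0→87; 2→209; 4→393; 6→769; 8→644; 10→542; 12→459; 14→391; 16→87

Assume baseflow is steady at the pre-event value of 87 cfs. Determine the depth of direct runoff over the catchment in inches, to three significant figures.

Direct runoff: 0.0, 122.0, 306.0, 682.0, 557.0, 455.0, 372.0, 304.0, 0.0 cfs; ΣQ_DR = 2798 cfs.
V = ΣQ_DR · Δt = 2798 × 7200 s = 2.015 × 10^7 ft³.
Over A = 42.2 mi², depth = V / A = 0.205 in.

d ≈ 0.205 in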